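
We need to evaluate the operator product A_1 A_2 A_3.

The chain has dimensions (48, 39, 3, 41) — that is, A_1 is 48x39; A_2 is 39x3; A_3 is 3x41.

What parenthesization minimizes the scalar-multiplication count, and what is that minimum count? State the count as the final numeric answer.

(A_1 (A_2 A_3)): cost 81549.
((A_1 A_2) A_3): cost 11520.
Optimal: ((A_1 A_2) A_3) with cost 11520.

11520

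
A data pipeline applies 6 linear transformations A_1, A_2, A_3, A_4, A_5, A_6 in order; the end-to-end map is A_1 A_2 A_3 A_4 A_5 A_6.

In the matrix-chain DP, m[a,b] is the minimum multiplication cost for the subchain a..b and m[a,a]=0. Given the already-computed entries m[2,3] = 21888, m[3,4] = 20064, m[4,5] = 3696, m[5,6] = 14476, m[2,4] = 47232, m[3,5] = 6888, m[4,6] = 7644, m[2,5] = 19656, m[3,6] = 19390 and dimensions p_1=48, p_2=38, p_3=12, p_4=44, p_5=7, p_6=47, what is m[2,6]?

m[2,6] = min over k∈[2,5] of m[2,k]+m[k+1,6]+p_{1}·p_k·p_{6}.
k=2: 0 + 19390 + 48·38·47 = 105118; k=3: 21888 + 7644 + 48·12·47 = 56604; k=4: 47232 + 14476 + 48·44·47 = 160972; k=5: 19656 + 0 + 48·7·47 = 35448.
Minimum: 35448 at k=5.

35448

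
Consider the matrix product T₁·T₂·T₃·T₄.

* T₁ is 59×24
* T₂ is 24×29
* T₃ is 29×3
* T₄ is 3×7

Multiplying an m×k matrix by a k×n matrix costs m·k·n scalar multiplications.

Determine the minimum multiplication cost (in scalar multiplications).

Adjacent pairs: T₁T₂ = 59·24·29 = 41064; T₂T₃ = 24·29·3 = 2088; T₃T₄ = 29·3·7 = 609.
Length 3: T₁..T₃: k=1: 0+2088+59·24·3=6336; k=2: 41064+0+59·29·3=46197 → min 6336 | T₂..T₄: k=2: 0+609+24·29·7=5481; k=3: 2088+0+24·3·7=2592 → min 2592.
Length 4: T₁..T₄: k=1: 0+2592+59·24·7=12504; k=2: 41064+609+59·29·7=53650; k=3: 6336+0+59·3·7=7575 → min 7575.
Optimal order: ((T₁·(T₂·T₃))·T₄) with cost 7575.

7575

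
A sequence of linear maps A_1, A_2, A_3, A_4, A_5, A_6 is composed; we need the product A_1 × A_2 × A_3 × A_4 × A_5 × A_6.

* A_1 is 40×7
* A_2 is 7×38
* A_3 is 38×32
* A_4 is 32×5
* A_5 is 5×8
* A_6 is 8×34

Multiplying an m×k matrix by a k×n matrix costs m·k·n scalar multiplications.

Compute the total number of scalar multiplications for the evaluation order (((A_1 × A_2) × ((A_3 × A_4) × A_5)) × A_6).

(A_1 × A_2): 40×7 by 7×38 → 40×38, cost 40·7·38 = 10640
(A_3 × A_4): 38×32 by 32×5 → 38×5, cost 38·32·5 = 6080
((A_3 × A_4) × A_5): 38×5 by 5×8 → 38×8, cost 38·5·8 = 1520; cumulative 7600
((A_1 × A_2) × ((A_3 × A_4) × A_5)): 40×38 by 38×8 → 40×8, cost 40·38·8 = 12160; cumulative 30400
(((A_1 × A_2) × ((A_3 × A_4) × A_5)) × A_6): 40×8 by 8×34 → 40×34, cost 40·8·34 = 10880; cumulative 41280
Total: 41280 scalar multiplications.

41280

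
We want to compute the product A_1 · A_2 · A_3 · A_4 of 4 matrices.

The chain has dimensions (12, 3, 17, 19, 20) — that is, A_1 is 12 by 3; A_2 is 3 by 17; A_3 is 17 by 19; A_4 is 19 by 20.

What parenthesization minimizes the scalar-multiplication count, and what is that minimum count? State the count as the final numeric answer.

2829

Adjacent pairs: A_1A_2 = 12·3·17 = 612; A_2A_3 = 3·17·19 = 969; A_3A_4 = 17·19·20 = 6460.
Length 3: A_1..A_3: k=1: 0+969+12·3·19=1653; k=2: 612+0+12·17·19=4488 → min 1653 | A_2..A_4: k=2: 0+6460+3·17·20=7480; k=3: 969+0+3·19·20=2109 → min 2109.
Length 4: A_1..A_4: k=1: 0+2109+12·3·20=2829; k=2: 612+6460+12·17·20=11152; k=3: 1653+0+12·19·20=6213 → min 2829.
Optimal parenthesization: (A_1 · ((A_2 · A_3) · A_4)) with cost 2829.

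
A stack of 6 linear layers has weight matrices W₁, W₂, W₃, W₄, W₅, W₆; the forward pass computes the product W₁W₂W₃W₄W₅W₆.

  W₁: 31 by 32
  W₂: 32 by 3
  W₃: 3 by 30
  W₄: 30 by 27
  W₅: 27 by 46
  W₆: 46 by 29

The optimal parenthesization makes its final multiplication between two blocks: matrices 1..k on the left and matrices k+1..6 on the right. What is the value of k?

2

Adjacent pairs: W₁W₂ = 31·32·3 = 2976; W₂W₃ = 32·3·30 = 2880; W₃W₄ = 3·30·27 = 2430; W₄W₅ = 30·27·46 = 37260; W₅W₆ = 27·46·29 = 36018.
Length 3: W₁..W₃: k=1: 0+2880+31·32·30=32640; k=2: 2976+0+31·3·30=5766 → min 5766 | W₂..W₄: k=2: 0+2430+32·3·27=5022; k=3: 2880+0+32·30·27=28800 → min 5022 | W₃..W₅: k=3: 0+37260+3·30·46=41400; k=4: 2430+0+3·27·46=6156 → min 6156 | W₄..W₆: k=4: 0+36018+30·27·29=59508; k=5: 37260+0+30·46·29=77280 → min 59508.
Length 4: W₁..W₄: k=1: 0+5022+31·32·27=31806; k=2: 2976+2430+31·3·27=7917; k=3: 5766+0+31·30·27=30876 → min 7917 | W₂..W₅: k=2: 0+6156+32·3·46=10572; k=3: 2880+37260+32·30·46=84300; k=4: 5022+0+32·27·46=44766 → min 10572 | W₃..W₆: k=3: 0+59508+3·30·29=62118; k=4: 2430+36018+3·27·29=40797; k=5: 6156+0+3·46·29=10158 → min 10158.
Length 5: W₁..W₅: k=1: 0+10572+31·32·46=56204; k=2: 2976+6156+31·3·46=13410; k=3: 5766+37260+31·30·46=85806; k=4: 7917+0+31·27·46=46419 → min 13410 | W₂..W₆: k=2: 0+10158+32·3·29=12942; k=3: 2880+59508+32·30·29=90228; k=4: 5022+36018+32·27·29=66096; k=5: 10572+0+32·46·29=53260 → min 12942.
Top-level splits: k=1: (W₁..W₁)·(W₂..W₆) → 0+12942+31·32·29 = 41710; k=2: (W₁..W₂)·(W₃..W₆) → 2976+10158+31·3·29 = 15831; k=3: (W₁..W₃)·(W₄..W₆) → 5766+59508+31·30·29 = 92244; k=4: (W₁..W₄)·(W₅..W₆) → 7917+36018+31·27·29 = 68208; k=5: (W₁..W₅)·(W₆..W₆) → 13410+0+31·46·29 = 54764.
Best split is after W₂, i.e. k = 2.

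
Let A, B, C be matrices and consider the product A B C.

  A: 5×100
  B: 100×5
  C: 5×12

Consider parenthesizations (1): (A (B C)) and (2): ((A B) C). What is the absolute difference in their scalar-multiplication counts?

9200

Order (1) = (A (B C)): (B C): 100×5 by 5×12 → 100×12, cost 100·5·12 = 6000; (A (B C)): 5×100 by 100×12 → 5×12, cost 5·100·12 = 6000; cumulative 12000. Total 12000.
Order (2) = ((A B) C): (A B): 5×100 by 100×5 → 5×5, cost 5·100·5 = 2500; ((A B) C): 5×5 by 5×12 → 5×12, cost 5·5·12 = 300; cumulative 2800. Total 2800.
Difference: |12000 − 2800| = 9200.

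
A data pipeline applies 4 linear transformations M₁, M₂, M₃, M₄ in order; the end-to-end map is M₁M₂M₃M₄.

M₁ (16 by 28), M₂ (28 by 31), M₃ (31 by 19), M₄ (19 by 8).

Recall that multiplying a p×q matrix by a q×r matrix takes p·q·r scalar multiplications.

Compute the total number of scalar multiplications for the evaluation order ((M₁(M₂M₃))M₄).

27436

(M₂M₃): 28×31 by 31×19 → 28×19, cost 28·31·19 = 16492
(M₁(M₂M₃)): 16×28 by 28×19 → 16×19, cost 16·28·19 = 8512; cumulative 25004
((M₁(M₂M₃))M₄): 16×19 by 19×8 → 16×8, cost 16·19·8 = 2432; cumulative 27436
Total: 27436 scalar multiplications.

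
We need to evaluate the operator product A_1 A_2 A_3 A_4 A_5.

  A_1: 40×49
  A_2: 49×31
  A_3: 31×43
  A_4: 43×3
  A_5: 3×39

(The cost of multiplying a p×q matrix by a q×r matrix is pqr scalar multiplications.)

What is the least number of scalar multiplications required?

19116

Adjacent pairs: A_1A_2 = 40·49·31 = 60760; A_2A_3 = 49·31·43 = 65317; A_3A_4 = 31·43·3 = 3999; A_4A_5 = 43·3·39 = 5031.
Length 3: A_1..A_3: k=1: 0+65317+40·49·43=149597; k=2: 60760+0+40·31·43=114080 → min 114080 | A_2..A_4: k=2: 0+3999+49·31·3=8556; k=3: 65317+0+49·43·3=71638 → min 8556 | A_3..A_5: k=3: 0+5031+31·43·39=57018; k=4: 3999+0+31·3·39=7626 → min 7626.
Length 4: A_1..A_4: k=1: 0+8556+40·49·3=14436; k=2: 60760+3999+40·31·3=68479; k=3: 114080+0+40·43·3=119240 → min 14436 | A_2..A_5: k=2: 0+7626+49·31·39=66867; k=3: 65317+5031+49·43·39=152521; k=4: 8556+0+49·3·39=14289 → min 14289.
Length 5: A_1..A_5: k=1: 0+14289+40·49·39=90729; k=2: 60760+7626+40·31·39=116746; k=3: 114080+5031+40·43·39=186191; k=4: 14436+0+40·3·39=19116 → min 19116.
Optimal order: ((A_1 (A_2 (A_3 A_4))) A_5) with cost 19116.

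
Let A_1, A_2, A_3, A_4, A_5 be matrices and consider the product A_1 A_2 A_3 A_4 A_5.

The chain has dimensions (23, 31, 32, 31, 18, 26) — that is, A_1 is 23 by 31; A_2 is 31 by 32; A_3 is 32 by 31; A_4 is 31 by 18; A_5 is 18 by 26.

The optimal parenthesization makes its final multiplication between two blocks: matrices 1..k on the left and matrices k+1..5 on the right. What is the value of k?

4

Adjacent pairs: A_1A_2 = 23·31·32 = 22816; A_2A_3 = 31·32·31 = 30752; A_3A_4 = 32·31·18 = 17856; A_4A_5 = 31·18·26 = 14508.
Length 3: A_1..A_3: k=1: 0+30752+23·31·31=52855; k=2: 22816+0+23·32·31=45632 → min 45632 | A_2..A_4: k=2: 0+17856+31·32·18=35712; k=3: 30752+0+31·31·18=48050 → min 35712 | A_3..A_5: k=3: 0+14508+32·31·26=40300; k=4: 17856+0+32·18·26=32832 → min 32832.
Length 4: A_1..A_4: k=1: 0+35712+23·31·18=48546; k=2: 22816+17856+23·32·18=53920; k=3: 45632+0+23·31·18=58466 → min 48546 | A_2..A_5: k=2: 0+32832+31·32·26=58624; k=3: 30752+14508+31·31·26=70246; k=4: 35712+0+31·18·26=50220 → min 50220.
Top-level splits: k=1: (A_1..A_1)·(A_2..A_5) → 0+50220+23·31·26 = 68758; k=2: (A_1..A_2)·(A_3..A_5) → 22816+32832+23·32·26 = 74784; k=3: (A_1..A_3)·(A_4..A_5) → 45632+14508+23·31·26 = 78678; k=4: (A_1..A_4)·(A_5..A_5) → 48546+0+23·18·26 = 59310.
Best split is after A_4, i.e. k = 4.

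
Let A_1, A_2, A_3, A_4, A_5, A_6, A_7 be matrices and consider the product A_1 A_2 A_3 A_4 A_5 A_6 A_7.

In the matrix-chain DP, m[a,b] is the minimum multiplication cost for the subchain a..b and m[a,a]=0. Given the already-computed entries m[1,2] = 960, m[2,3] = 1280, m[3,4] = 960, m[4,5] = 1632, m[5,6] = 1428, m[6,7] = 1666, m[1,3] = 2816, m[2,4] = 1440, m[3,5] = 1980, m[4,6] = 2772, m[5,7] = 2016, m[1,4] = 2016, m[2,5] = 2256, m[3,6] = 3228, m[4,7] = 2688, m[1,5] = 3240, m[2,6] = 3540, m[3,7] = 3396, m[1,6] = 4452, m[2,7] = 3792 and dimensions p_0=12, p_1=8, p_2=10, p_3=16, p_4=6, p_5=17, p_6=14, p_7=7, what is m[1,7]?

4464

m[1,7] = min over k∈[1,6] of m[1,k]+m[k+1,7]+p_{0}·p_k·p_{7}.
k=1: 0 + 3792 + 12·8·7 = 4464; k=2: 960 + 3396 + 12·10·7 = 5196; k=3: 2816 + 2688 + 12·16·7 = 6848; k=4: 2016 + 2016 + 12·6·7 = 4536; k=5: 3240 + 1666 + 12·17·7 = 6334; k=6: 4452 + 0 + 12·14·7 = 5628.
Minimum: 4464 at k=1.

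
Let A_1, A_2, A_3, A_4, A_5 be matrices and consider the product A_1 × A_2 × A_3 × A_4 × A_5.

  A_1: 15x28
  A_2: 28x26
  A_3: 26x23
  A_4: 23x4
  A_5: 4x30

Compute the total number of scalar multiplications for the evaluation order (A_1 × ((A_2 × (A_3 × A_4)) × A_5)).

21264

(A_3 × A_4): 26×23 by 23×4 → 26×4, cost 26·23·4 = 2392
(A_2 × (A_3 × A_4)): 28×26 by 26×4 → 28×4, cost 28·26·4 = 2912; cumulative 5304
((A_2 × (A_3 × A_4)) × A_5): 28×4 by 4×30 → 28×30, cost 28·4·30 = 3360; cumulative 8664
(A_1 × ((A_2 × (A_3 × A_4)) × A_5)): 15×28 by 28×30 → 15×30, cost 15·28·30 = 12600; cumulative 21264
Total: 21264 scalar multiplications.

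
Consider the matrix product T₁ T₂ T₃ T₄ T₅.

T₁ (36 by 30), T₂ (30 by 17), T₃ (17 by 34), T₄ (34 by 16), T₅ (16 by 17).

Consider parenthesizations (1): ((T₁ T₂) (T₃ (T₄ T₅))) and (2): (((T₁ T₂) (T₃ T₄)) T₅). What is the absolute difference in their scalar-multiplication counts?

Order (1) = ((T₁ T₂) (T₃ (T₄ T₅))): (T₁ T₂): 36×30 by 30×17 → 36×17, cost 36·30·17 = 18360; (T₄ T₅): 34×16 by 16×17 → 34×17, cost 34·16·17 = 9248; (T₃ (T₄ T₅)): 17×34 by 34×17 → 17×17, cost 17·34·17 = 9826; cumulative 19074; ((T₁ T₂) (T₃ (T₄ T₅))): 36×17 by 17×17 → 36×17, cost 36·17·17 = 10404; cumulative 47838. Total 47838.
Order (2) = (((T₁ T₂) (T₃ T₄)) T₅): (T₁ T₂): 36×30 by 30×17 → 36×17, cost 36·30·17 = 18360; (T₃ T₄): 17×34 by 34×16 → 17×16, cost 17·34·16 = 9248; ((T₁ T₂) (T₃ T₄)): 36×17 by 17×16 → 36×16, cost 36·17·16 = 9792; cumulative 37400; (((T₁ T₂) (T₃ T₄)) T₅): 36×16 by 16×17 → 36×17, cost 36·16·17 = 9792; cumulative 47192. Total 47192.
Difference: |47838 − 47192| = 646.

646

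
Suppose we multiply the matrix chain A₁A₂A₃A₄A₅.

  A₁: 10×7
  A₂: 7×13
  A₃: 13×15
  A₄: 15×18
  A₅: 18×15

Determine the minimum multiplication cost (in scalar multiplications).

6195

Adjacent pairs: A₁A₂ = 10·7·13 = 910; A₂A₃ = 7·13·15 = 1365; A₃A₄ = 13·15·18 = 3510; A₄A₅ = 15·18·15 = 4050.
Length 3: A₁..A₃: k=1: 0+1365+10·7·15=2415; k=2: 910+0+10·13·15=2860 → min 2415 | A₂..A₄: k=2: 0+3510+7·13·18=5148; k=3: 1365+0+7·15·18=3255 → min 3255 | A₃..A₅: k=3: 0+4050+13·15·15=6975; k=4: 3510+0+13·18·15=7020 → min 6975.
Length 4: A₁..A₄: k=1: 0+3255+10·7·18=4515; k=2: 910+3510+10·13·18=6760; k=3: 2415+0+10·15·18=5115 → min 4515 | A₂..A₅: k=2: 0+6975+7·13·15=8340; k=3: 1365+4050+7·15·15=6990; k=4: 3255+0+7·18·15=5145 → min 5145.
Length 5: A₁..A₅: k=1: 0+5145+10·7·15=6195; k=2: 910+6975+10·13·15=9835; k=3: 2415+4050+10·15·15=8715; k=4: 4515+0+10·18·15=7215 → min 6195.
Optimal order: (A₁(((A₂A₃)A₄)A₅)) with cost 6195.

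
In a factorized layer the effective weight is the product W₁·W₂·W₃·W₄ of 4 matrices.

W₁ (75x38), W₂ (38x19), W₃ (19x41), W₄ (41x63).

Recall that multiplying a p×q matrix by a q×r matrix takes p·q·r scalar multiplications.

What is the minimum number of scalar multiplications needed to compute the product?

Adjacent pairs: W₁W₂ = 75·38·19 = 54150; W₂W₃ = 38·19·41 = 29602; W₃W₄ = 19·41·63 = 49077.
Length 3: W₁..W₃: k=1: 0+29602+75·38·41=146452; k=2: 54150+0+75·19·41=112575 → min 112575 | W₂..W₄: k=2: 0+49077+38·19·63=94563; k=3: 29602+0+38·41·63=127756 → min 94563.
Length 4: W₁..W₄: k=1: 0+94563+75·38·63=274113; k=2: 54150+49077+75·19·63=193002; k=3: 112575+0+75·41·63=306300 → min 193002.
Optimal order: ((W₁·W₂)·(W₃·W₄)) with cost 193002.

193002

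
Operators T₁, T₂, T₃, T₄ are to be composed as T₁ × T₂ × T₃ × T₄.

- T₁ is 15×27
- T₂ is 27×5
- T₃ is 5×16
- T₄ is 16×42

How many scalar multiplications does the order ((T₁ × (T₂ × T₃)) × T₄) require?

18720

(T₂ × T₃): 27×5 by 5×16 → 27×16, cost 27·5·16 = 2160
(T₁ × (T₂ × T₃)): 15×27 by 27×16 → 15×16, cost 15·27·16 = 6480; cumulative 8640
((T₁ × (T₂ × T₃)) × T₄): 15×16 by 16×42 → 15×42, cost 15·16·42 = 10080; cumulative 18720
Total: 18720 scalar multiplications.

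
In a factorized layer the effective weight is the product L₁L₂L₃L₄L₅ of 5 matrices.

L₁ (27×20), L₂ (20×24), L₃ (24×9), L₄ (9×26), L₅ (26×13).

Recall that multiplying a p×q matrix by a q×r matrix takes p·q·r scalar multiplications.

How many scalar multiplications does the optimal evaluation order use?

Adjacent pairs: L₁L₂ = 27·20·24 = 12960; L₂L₃ = 20·24·9 = 4320; L₃L₄ = 24·9·26 = 5616; L₄L₅ = 9·26·13 = 3042.
Length 3: L₁..L₃: k=1: 0+4320+27·20·9=9180; k=2: 12960+0+27·24·9=18792 → min 9180 | L₂..L₄: k=2: 0+5616+20·24·26=18096; k=3: 4320+0+20·9·26=9000 → min 9000 | L₃..L₅: k=3: 0+3042+24·9·13=5850; k=4: 5616+0+24·26·13=13728 → min 5850.
Length 4: L₁..L₄: k=1: 0+9000+27·20·26=23040; k=2: 12960+5616+27·24·26=35424; k=3: 9180+0+27·9·26=15498 → min 15498 | L₂..L₅: k=2: 0+5850+20·24·13=12090; k=3: 4320+3042+20·9·13=9702; k=4: 9000+0+20·26·13=15760 → min 9702.
Length 5: L₁..L₅: k=1: 0+9702+27·20·13=16722; k=2: 12960+5850+27·24·13=27234; k=3: 9180+3042+27·9·13=15381; k=4: 15498+0+27·26·13=24624 → min 15381.
Optimal order: ((L₁(L₂L₃))(L₄L₅)) with cost 15381.

15381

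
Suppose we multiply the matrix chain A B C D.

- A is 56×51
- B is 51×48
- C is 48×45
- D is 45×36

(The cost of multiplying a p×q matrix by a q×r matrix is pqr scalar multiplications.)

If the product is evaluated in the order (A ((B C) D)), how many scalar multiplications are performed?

(B C): 51×48 by 48×45 → 51×45, cost 51·48·45 = 110160
((B C) D): 51×45 by 45×36 → 51×36, cost 51·45·36 = 82620; cumulative 192780
(A ((B C) D)): 56×51 by 51×36 → 56×36, cost 56·51·36 = 102816; cumulative 295596
Total: 295596 scalar multiplications.

295596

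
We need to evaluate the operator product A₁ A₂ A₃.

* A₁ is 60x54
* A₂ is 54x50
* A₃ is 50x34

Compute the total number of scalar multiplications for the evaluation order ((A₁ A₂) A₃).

264000

(A₁ A₂): 60×54 by 54×50 → 60×50, cost 60·54·50 = 162000
((A₁ A₂) A₃): 60×50 by 50×34 → 60×34, cost 60·50·34 = 102000; cumulative 264000
Total: 264000 scalar multiplications.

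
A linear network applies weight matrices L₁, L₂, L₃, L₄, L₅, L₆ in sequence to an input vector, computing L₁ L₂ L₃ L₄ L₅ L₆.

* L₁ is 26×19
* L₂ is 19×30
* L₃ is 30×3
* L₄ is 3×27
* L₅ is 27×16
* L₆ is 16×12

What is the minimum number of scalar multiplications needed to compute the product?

Adjacent pairs: L₁L₂ = 26·19·30 = 14820; L₂L₃ = 19·30·3 = 1710; L₃L₄ = 30·3·27 = 2430; L₄L₅ = 3·27·16 = 1296; L₅L₆ = 27·16·12 = 5184.
Length 3: L₁..L₃: k=1: 0+1710+26·19·3=3192; k=2: 14820+0+26·30·3=17160 → min 3192 | L₂..L₄: k=2: 0+2430+19·30·27=17820; k=3: 1710+0+19·3·27=3249 → min 3249 | L₃..L₅: k=3: 0+1296+30·3·16=2736; k=4: 2430+0+30·27·16=15390 → min 2736 | L₄..L₆: k=4: 0+5184+3·27·12=6156; k=5: 1296+0+3·16·12=1872 → min 1872.
Length 4: L₁..L₄: k=1: 0+3249+26·19·27=16587; k=2: 14820+2430+26·30·27=38310; k=3: 3192+0+26·3·27=5298 → min 5298 | L₂..L₅: k=2: 0+2736+19·30·16=11856; k=3: 1710+1296+19·3·16=3918; k=4: 3249+0+19·27·16=11457 → min 3918 | L₃..L₆: k=3: 0+1872+30·3·12=2952; k=4: 2430+5184+30·27·12=17334; k=5: 2736+0+30·16·12=8496 → min 2952.
Length 5: L₁..L₅: k=1: 0+3918+26·19·16=11822; k=2: 14820+2736+26·30·16=30036; k=3: 3192+1296+26·3·16=5736; k=4: 5298+0+26·27·16=16530 → min 5736 | L₂..L₆: k=2: 0+2952+19·30·12=9792; k=3: 1710+1872+19·3·12=4266; k=4: 3249+5184+19·27·12=14589; k=5: 3918+0+19·16·12=7566 → min 4266.
Length 6: L₁..L₆: k=1: 0+4266+26·19·12=10194; k=2: 14820+2952+26·30·12=27132; k=3: 3192+1872+26·3·12=6000; k=4: 5298+5184+26·27·12=18906; k=5: 5736+0+26·16·12=10728 → min 6000.
Optimal order: ((L₁ (L₂ L₃)) ((L₄ L₅) L₆)) with cost 6000.

6000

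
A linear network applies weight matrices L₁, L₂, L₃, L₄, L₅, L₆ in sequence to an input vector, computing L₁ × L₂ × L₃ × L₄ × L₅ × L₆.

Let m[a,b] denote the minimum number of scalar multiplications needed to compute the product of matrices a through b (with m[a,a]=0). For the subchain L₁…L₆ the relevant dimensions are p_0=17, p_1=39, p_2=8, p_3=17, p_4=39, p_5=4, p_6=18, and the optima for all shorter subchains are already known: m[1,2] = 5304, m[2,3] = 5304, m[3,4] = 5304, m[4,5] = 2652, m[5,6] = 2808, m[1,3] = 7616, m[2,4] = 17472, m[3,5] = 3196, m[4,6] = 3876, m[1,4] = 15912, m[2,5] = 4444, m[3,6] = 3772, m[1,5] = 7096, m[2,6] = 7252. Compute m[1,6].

m[1,6] = min over k∈[1,5] of m[1,k]+m[k+1,6]+p_{0}·p_k·p_{6}.
k=1: 0 + 7252 + 17·39·18 = 19186; k=2: 5304 + 3772 + 17·8·18 = 11524; k=3: 7616 + 3876 + 17·17·18 = 16694; k=4: 15912 + 2808 + 17·39·18 = 30654; k=5: 7096 + 0 + 17·4·18 = 8320.
Minimum: 8320 at k=5.

8320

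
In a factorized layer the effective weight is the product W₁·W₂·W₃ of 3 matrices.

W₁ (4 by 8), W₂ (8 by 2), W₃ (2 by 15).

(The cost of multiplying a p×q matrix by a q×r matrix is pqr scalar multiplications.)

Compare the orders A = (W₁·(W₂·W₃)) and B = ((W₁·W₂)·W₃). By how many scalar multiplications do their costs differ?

Order A = (W₁·(W₂·W₃)): (W₂·W₃): 8×2 by 2×15 → 8×15, cost 8·2·15 = 240; (W₁·(W₂·W₃)): 4×8 by 8×15 → 4×15, cost 4·8·15 = 480; cumulative 720. Total 720.
Order B = ((W₁·W₂)·W₃): (W₁·W₂): 4×8 by 8×2 → 4×2, cost 4·8·2 = 64; ((W₁·W₂)·W₃): 4×2 by 2×15 → 4×15, cost 4·2·15 = 120; cumulative 184. Total 184.
Difference: |720 − 184| = 536.

536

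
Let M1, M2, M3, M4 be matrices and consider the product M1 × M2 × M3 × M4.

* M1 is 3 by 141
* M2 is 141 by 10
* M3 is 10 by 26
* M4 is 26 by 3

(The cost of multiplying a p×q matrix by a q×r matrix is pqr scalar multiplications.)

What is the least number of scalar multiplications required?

5100

Adjacent pairs: M1M2 = 3·141·10 = 4230; M2M3 = 141·10·26 = 36660; M3M4 = 10·26·3 = 780.
Length 3: M1..M3: k=1: 0+36660+3·141·26=47658; k=2: 4230+0+3·10·26=5010 → min 5010 | M2..M4: k=2: 0+780+141·10·3=5010; k=3: 36660+0+141·26·3=47658 → min 5010.
Length 4: M1..M4: k=1: 0+5010+3·141·3=6279; k=2: 4230+780+3·10·3=5100; k=3: 5010+0+3·26·3=5244 → min 5100.
Optimal order: ((M1 × M2) × (M3 × M4)) with cost 5100.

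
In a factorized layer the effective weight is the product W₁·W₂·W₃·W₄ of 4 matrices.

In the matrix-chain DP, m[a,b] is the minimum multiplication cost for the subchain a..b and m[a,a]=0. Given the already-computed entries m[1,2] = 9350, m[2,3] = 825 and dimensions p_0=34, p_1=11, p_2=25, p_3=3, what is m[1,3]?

m[1,3] = min over k∈[1,2] of m[1,k]+m[k+1,3]+p_{0}·p_k·p_{3}.
k=1: 0 + 825 + 34·11·3 = 1947; k=2: 9350 + 0 + 34·25·3 = 11900.
Minimum: 1947 at k=1.

1947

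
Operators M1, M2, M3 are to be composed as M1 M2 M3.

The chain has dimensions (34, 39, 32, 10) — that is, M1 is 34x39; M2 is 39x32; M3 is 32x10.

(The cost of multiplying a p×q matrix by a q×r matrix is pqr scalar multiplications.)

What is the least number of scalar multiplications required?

25740

Order (M1 (M2 M3)): (M2 M3): 39×32 by 32×10 → 39×10, cost 39·32·10 = 12480; (M1 (M2 M3)): 34×39 by 39×10 → 34×10, cost 34·39·10 = 13260; cumulative 25740. Total 25740.
Order ((M1 M2) M3): (M1 M2): 34×39 by 39×32 → 34×32, cost 34·39·32 = 42432; ((M1 M2) M3): 34×32 by 32×10 → 34×10, cost 34·32·10 = 10880; cumulative 53312. Total 53312.
Minimum: 25740.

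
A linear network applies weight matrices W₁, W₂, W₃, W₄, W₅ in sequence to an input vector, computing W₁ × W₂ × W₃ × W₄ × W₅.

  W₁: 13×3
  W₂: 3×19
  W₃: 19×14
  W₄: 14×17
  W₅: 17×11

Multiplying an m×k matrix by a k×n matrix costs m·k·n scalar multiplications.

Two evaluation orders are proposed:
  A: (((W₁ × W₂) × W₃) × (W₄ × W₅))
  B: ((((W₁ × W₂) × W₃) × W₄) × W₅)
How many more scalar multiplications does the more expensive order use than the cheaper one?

905

Order A = (((W₁ × W₂) × W₃) × (W₄ × W₅)): (W₁ × W₂): 13×3 by 3×19 → 13×19, cost 13·3·19 = 741; ((W₁ × W₂) × W₃): 13×19 by 19×14 → 13×14, cost 13·19·14 = 3458; cumulative 4199; (W₄ × W₅): 14×17 by 17×11 → 14×11, cost 14·17·11 = 2618; (((W₁ × W₂) × W₃) × (W₄ × W₅)): 13×14 by 14×11 → 13×11, cost 13·14·11 = 2002; cumulative 8819. Total 8819.
Order B = ((((W₁ × W₂) × W₃) × W₄) × W₅): (W₁ × W₂): 13×3 by 3×19 → 13×19, cost 13·3·19 = 741; ((W₁ × W₂) × W₃): 13×19 by 19×14 → 13×14, cost 13·19·14 = 3458; cumulative 4199; (((W₁ × W₂) × W₃) × W₄): 13×14 by 14×17 → 13×17, cost 13·14·17 = 3094; cumulative 7293; ((((W₁ × W₂) × W₃) × W₄) × W₅): 13×17 by 17×11 → 13×11, cost 13·17·11 = 2431; cumulative 9724. Total 9724.
Difference: |8819 − 9724| = 905.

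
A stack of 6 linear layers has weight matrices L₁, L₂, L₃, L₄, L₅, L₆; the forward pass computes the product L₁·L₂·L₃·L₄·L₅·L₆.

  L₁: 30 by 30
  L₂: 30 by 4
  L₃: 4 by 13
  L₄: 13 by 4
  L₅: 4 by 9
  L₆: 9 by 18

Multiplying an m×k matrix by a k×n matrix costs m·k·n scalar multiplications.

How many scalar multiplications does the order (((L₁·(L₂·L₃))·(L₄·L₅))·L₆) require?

(L₂·L₃): 30×4 by 4×13 → 30×13, cost 30·4·13 = 1560
(L₁·(L₂·L₃)): 30×30 by 30×13 → 30×13, cost 30·30·13 = 11700; cumulative 13260
(L₄·L₅): 13×4 by 4×9 → 13×9, cost 13·4·9 = 468
((L₁·(L₂·L₃))·(L₄·L₅)): 30×13 by 13×9 → 30×9, cost 30·13·9 = 3510; cumulative 17238
(((L₁·(L₂·L₃))·(L₄·L₅))·L₆): 30×9 by 9×18 → 30×18, cost 30·9·18 = 4860; cumulative 22098
Total: 22098 scalar multiplications.

22098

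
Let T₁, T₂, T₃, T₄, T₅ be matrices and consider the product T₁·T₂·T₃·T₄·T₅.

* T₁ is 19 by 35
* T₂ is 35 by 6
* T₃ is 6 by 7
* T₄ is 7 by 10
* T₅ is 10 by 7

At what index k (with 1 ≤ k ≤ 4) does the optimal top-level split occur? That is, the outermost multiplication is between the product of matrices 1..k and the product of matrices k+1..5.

2

Adjacent pairs: T₁T₂ = 19·35·6 = 3990; T₂T₃ = 35·6·7 = 1470; T₃T₄ = 6·7·10 = 420; T₄T₅ = 7·10·7 = 490.
Length 3: T₁..T₃: k=1: 0+1470+19·35·7=6125; k=2: 3990+0+19·6·7=4788 → min 4788 | T₂..T₄: k=2: 0+420+35·6·10=2520; k=3: 1470+0+35·7·10=3920 → min 2520 | T₃..T₅: k=3: 0+490+6·7·7=784; k=4: 420+0+6·10·7=840 → min 784.
Length 4: T₁..T₄: k=1: 0+2520+19·35·10=9170; k=2: 3990+420+19·6·10=5550; k=3: 4788+0+19·7·10=6118 → min 5550 | T₂..T₅: k=2: 0+784+35·6·7=2254; k=3: 1470+490+35·7·7=3675; k=4: 2520+0+35·10·7=4970 → min 2254.
Top-level splits: k=1: (T₁..T₁)·(T₂..T₅) → 0+2254+19·35·7 = 6909; k=2: (T₁..T₂)·(T₃..T₅) → 3990+784+19·6·7 = 5572; k=3: (T₁..T₃)·(T₄..T₅) → 4788+490+19·7·7 = 6209; k=4: (T₁..T₄)·(T₅..T₅) → 5550+0+19·10·7 = 6880.
Best split is after T₂, i.e. k = 2.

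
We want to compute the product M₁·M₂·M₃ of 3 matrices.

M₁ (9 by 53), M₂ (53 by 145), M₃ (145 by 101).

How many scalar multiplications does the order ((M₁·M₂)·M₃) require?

200970

(M₁·M₂): 9×53 by 53×145 → 9×145, cost 9·53·145 = 69165
((M₁·M₂)·M₃): 9×145 by 145×101 → 9×101, cost 9·145·101 = 131805; cumulative 200970
Total: 200970 scalar multiplications.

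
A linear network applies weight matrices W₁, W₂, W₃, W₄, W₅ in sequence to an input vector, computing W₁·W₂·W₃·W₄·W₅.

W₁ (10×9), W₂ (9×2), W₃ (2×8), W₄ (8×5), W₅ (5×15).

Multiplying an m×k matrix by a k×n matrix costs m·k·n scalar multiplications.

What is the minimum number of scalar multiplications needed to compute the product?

710

Adjacent pairs: W₁W₂ = 10·9·2 = 180; W₂W₃ = 9·2·8 = 144; W₃W₄ = 2·8·5 = 80; W₄W₅ = 8·5·15 = 600.
Length 3: W₁..W₃: k=1: 0+144+10·9·8=864; k=2: 180+0+10·2·8=340 → min 340 | W₂..W₄: k=2: 0+80+9·2·5=170; k=3: 144+0+9·8·5=504 → min 170 | W₃..W₅: k=3: 0+600+2·8·15=840; k=4: 80+0+2·5·15=230 → min 230.
Length 4: W₁..W₄: k=1: 0+170+10·9·5=620; k=2: 180+80+10·2·5=360; k=3: 340+0+10·8·5=740 → min 360 | W₂..W₅: k=2: 0+230+9·2·15=500; k=3: 144+600+9·8·15=1824; k=4: 170+0+9·5·15=845 → min 500.
Length 5: W₁..W₅: k=1: 0+500+10·9·15=1850; k=2: 180+230+10·2·15=710; k=3: 340+600+10·8·15=2140; k=4: 360+0+10·5·15=1110 → min 710.
Optimal order: ((W₁·W₂)·((W₃·W₄)·W₅)) with cost 710.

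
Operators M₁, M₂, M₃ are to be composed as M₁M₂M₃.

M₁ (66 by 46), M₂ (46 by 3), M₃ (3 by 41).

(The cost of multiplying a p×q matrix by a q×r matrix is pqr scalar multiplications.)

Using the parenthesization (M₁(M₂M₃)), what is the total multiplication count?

130134

(M₂M₃): 46×3 by 3×41 → 46×41, cost 46·3·41 = 5658
(M₁(M₂M₃)): 66×46 by 46×41 → 66×41, cost 66·46·41 = 124476; cumulative 130134
Total: 130134 scalar multiplications.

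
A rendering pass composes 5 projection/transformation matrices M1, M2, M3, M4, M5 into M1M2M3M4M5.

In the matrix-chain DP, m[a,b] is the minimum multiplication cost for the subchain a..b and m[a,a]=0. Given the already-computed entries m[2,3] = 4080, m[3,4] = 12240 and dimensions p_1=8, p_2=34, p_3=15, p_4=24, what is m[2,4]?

6960

m[2,4] = min over k∈[2,3] of m[2,k]+m[k+1,4]+p_{1}·p_k·p_{4}.
k=2: 0 + 12240 + 8·34·24 = 18768; k=3: 4080 + 0 + 8·15·24 = 6960.
Minimum: 6960 at k=3.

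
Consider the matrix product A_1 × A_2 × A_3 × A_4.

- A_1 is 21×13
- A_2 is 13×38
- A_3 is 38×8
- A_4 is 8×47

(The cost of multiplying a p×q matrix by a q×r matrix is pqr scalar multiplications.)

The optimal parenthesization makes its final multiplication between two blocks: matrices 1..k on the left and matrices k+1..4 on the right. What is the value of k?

Adjacent pairs: A_1A_2 = 21·13·38 = 10374; A_2A_3 = 13·38·8 = 3952; A_3A_4 = 38·8·47 = 14288.
Length 3: A_1..A_3: k=1: 0+3952+21·13·8=6136; k=2: 10374+0+21·38·8=16758 → min 6136 | A_2..A_4: k=2: 0+14288+13·38·47=37506; k=3: 3952+0+13·8·47=8840 → min 8840.
Top-level splits: k=1: (A_1..A_1)·(A_2..A_4) → 0+8840+21·13·47 = 21671; k=2: (A_1..A_2)·(A_3..A_4) → 10374+14288+21·38·47 = 62168; k=3: (A_1..A_3)·(A_4..A_4) → 6136+0+21·8·47 = 14032.
Best split is after A_3, i.e. k = 3.

3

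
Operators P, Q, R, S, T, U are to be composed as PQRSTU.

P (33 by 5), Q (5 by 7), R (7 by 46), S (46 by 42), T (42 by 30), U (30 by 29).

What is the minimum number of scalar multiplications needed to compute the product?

Adjacent pairs: PQ = 33·5·7 = 1155; QR = 5·7·46 = 1610; RS = 7·46·42 = 13524; ST = 46·42·30 = 57960; TU = 42·30·29 = 36540.
Length 3: P..R: k=1: 0+1610+33·5·46=9200; k=2: 1155+0+33·7·46=11781 → min 9200 | Q..S: k=2: 0+13524+5·7·42=14994; k=3: 1610+0+5·46·42=11270 → min 11270 | R..T: k=3: 0+57960+7·46·30=67620; k=4: 13524+0+7·42·30=22344 → min 22344 | S..U: k=4: 0+36540+46·42·29=92568; k=5: 57960+0+46·30·29=97980 → min 92568.
Length 4: P..S: k=1: 0+11270+33·5·42=18200; k=2: 1155+13524+33·7·42=24381; k=3: 9200+0+33·46·42=72956 → min 18200 | Q..T: k=2: 0+22344+5·7·30=23394; k=3: 1610+57960+5·46·30=66470; k=4: 11270+0+5·42·30=17570 → min 17570 | R..U: k=3: 0+92568+7·46·29=101906; k=4: 13524+36540+7·42·29=58590; k=5: 22344+0+7·30·29=28434 → min 28434.
Length 5: P..T: k=1: 0+17570+33·5·30=22520; k=2: 1155+22344+33·7·30=30429; k=3: 9200+57960+33·46·30=112700; k=4: 18200+0+33·42·30=59780 → min 22520 | Q..U: k=2: 0+28434+5·7·29=29449; k=3: 1610+92568+5·46·29=100848; k=4: 11270+36540+5·42·29=53900; k=5: 17570+0+5·30·29=21920 → min 21920.
Length 6: P..U: k=1: 0+21920+33·5·29=26705; k=2: 1155+28434+33·7·29=36288; k=3: 9200+92568+33·46·29=145790; k=4: 18200+36540+33·42·29=94934; k=5: 22520+0+33·30·29=51230 → min 26705.
Optimal order: (P((((QR)S)T)U)) with cost 26705.

26705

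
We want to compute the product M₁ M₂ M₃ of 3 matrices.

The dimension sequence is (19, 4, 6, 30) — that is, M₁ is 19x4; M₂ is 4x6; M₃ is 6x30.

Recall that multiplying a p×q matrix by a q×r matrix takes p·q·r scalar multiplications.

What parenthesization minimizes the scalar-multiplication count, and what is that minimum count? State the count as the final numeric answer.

(M₁ (M₂ M₃)): cost 3000.
((M₁ M₂) M₃): cost 3876.
Optimal: (M₁ (M₂ M₃)) with cost 3000.

3000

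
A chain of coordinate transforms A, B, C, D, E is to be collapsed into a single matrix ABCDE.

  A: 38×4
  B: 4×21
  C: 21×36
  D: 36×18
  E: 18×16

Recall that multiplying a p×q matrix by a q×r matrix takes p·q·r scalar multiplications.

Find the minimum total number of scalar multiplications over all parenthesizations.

9200

Adjacent pairs: AB = 38·4·21 = 3192; BC = 4·21·36 = 3024; CD = 21·36·18 = 13608; DE = 36·18·16 = 10368.
Length 3: A..C: k=1: 0+3024+38·4·36=8496; k=2: 3192+0+38·21·36=31920 → min 8496 | B..D: k=2: 0+13608+4·21·18=15120; k=3: 3024+0+4·36·18=5616 → min 5616 | C..E: k=3: 0+10368+21·36·16=22464; k=4: 13608+0+21·18·16=19656 → min 19656.
Length 4: A..D: k=1: 0+5616+38·4·18=8352; k=2: 3192+13608+38·21·18=31164; k=3: 8496+0+38·36·18=33120 → min 8352 | B..E: k=2: 0+19656+4·21·16=21000; k=3: 3024+10368+4·36·16=15696; k=4: 5616+0+4·18·16=6768 → min 6768.
Length 5: A..E: k=1: 0+6768+38·4·16=9200; k=2: 3192+19656+38·21·16=35616; k=3: 8496+10368+38·36·16=40752; k=4: 8352+0+38·18·16=19296 → min 9200.
Optimal order: (A(((BC)D)E)) with cost 9200.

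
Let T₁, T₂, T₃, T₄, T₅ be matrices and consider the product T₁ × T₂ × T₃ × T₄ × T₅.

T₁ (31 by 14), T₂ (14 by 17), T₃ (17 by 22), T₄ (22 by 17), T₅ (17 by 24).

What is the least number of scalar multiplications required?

26532

Adjacent pairs: T₁T₂ = 31·14·17 = 7378; T₂T₃ = 14·17·22 = 5236; T₃T₄ = 17·22·17 = 6358; T₄T₅ = 22·17·24 = 8976.
Length 3: T₁..T₃: k=1: 0+5236+31·14·22=14784; k=2: 7378+0+31·17·22=18972 → min 14784 | T₂..T₄: k=2: 0+6358+14·17·17=10404; k=3: 5236+0+14·22·17=10472 → min 10404 | T₃..T₅: k=3: 0+8976+17·22·24=17952; k=4: 6358+0+17·17·24=13294 → min 13294.
Length 4: T₁..T₄: k=1: 0+10404+31·14·17=17782; k=2: 7378+6358+31·17·17=22695; k=3: 14784+0+31·22·17=26378 → min 17782 | T₂..T₅: k=2: 0+13294+14·17·24=19006; k=3: 5236+8976+14·22·24=21604; k=4: 10404+0+14·17·24=16116 → min 16116.
Length 5: T₁..T₅: k=1: 0+16116+31·14·24=26532; k=2: 7378+13294+31·17·24=33320; k=3: 14784+8976+31·22·24=40128; k=4: 17782+0+31·17·24=30430 → min 26532.
Optimal order: (T₁ × ((T₂ × (T₃ × T₄)) × T₅)) with cost 26532.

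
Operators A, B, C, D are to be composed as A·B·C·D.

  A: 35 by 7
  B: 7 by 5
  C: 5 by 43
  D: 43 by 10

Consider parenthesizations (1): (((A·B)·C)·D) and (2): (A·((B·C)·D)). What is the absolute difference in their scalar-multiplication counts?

Order (1) = (((A·B)·C)·D): (A·B): 35×7 by 7×5 → 35×5, cost 35·7·5 = 1225; ((A·B)·C): 35×5 by 5×43 → 35×43, cost 35·5·43 = 7525; cumulative 8750; (((A·B)·C)·D): 35×43 by 43×10 → 35×10, cost 35·43·10 = 15050; cumulative 23800. Total 23800.
Order (2) = (A·((B·C)·D)): (B·C): 7×5 by 5×43 → 7×43, cost 7·5·43 = 1505; ((B·C)·D): 7×43 by 43×10 → 7×10, cost 7·43·10 = 3010; cumulative 4515; (A·((B·C)·D)): 35×7 by 7×10 → 35×10, cost 35·7·10 = 2450; cumulative 6965. Total 6965.
Difference: |23800 − 6965| = 16835.

16835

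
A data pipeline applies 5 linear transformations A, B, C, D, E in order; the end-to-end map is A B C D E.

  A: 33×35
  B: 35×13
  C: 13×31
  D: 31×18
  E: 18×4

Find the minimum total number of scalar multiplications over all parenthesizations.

Adjacent pairs: AB = 33·35·13 = 15015; BC = 35·13·31 = 14105; CD = 13·31·18 = 7254; DE = 31·18·4 = 2232.
Length 3: A..C: k=1: 0+14105+33·35·31=49910; k=2: 15015+0+33·13·31=28314 → min 28314 | B..D: k=2: 0+7254+35·13·18=15444; k=3: 14105+0+35·31·18=33635 → min 15444 | C..E: k=3: 0+2232+13·31·4=3844; k=4: 7254+0+13·18·4=8190 → min 3844.
Length 4: A..D: k=1: 0+15444+33·35·18=36234; k=2: 15015+7254+33·13·18=29991; k=3: 28314+0+33·31·18=46728 → min 29991 | B..E: k=2: 0+3844+35·13·4=5664; k=3: 14105+2232+35·31·4=20677; k=4: 15444+0+35·18·4=17964 → min 5664.
Length 5: A..E: k=1: 0+5664+33·35·4=10284; k=2: 15015+3844+33·13·4=20575; k=3: 28314+2232+33·31·4=34638; k=4: 29991+0+33·18·4=32367 → min 10284.
Optimal order: (A (B (C (D E)))) with cost 10284.

10284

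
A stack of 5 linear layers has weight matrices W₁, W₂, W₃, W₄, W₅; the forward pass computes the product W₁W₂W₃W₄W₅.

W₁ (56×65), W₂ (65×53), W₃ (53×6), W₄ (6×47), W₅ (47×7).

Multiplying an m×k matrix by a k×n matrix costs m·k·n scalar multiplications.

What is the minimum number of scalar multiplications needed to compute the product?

Adjacent pairs: W₁W₂ = 56·65·53 = 192920; W₂W₃ = 65·53·6 = 20670; W₃W₄ = 53·6·47 = 14946; W₄W₅ = 6·47·7 = 1974.
Length 3: W₁..W₃: k=1: 0+20670+56·65·6=42510; k=2: 192920+0+56·53·6=210728 → min 42510 | W₂..W₄: k=2: 0+14946+65·53·47=176861; k=3: 20670+0+65·6·47=39000 → min 39000 | W₃..W₅: k=3: 0+1974+53·6·7=4200; k=4: 14946+0+53·47·7=32383 → min 4200.
Length 4: W₁..W₄: k=1: 0+39000+56·65·47=210080; k=2: 192920+14946+56·53·47=347362; k=3: 42510+0+56·6·47=58302 → min 58302 | W₂..W₅: k=2: 0+4200+65·53·7=28315; k=3: 20670+1974+65·6·7=25374; k=4: 39000+0+65·47·7=60385 → min 25374.
Length 5: W₁..W₅: k=1: 0+25374+56·65·7=50854; k=2: 192920+4200+56·53·7=217896; k=3: 42510+1974+56·6·7=46836; k=4: 58302+0+56·47·7=76726 → min 46836.
Optimal order: ((W₁(W₂W₃))(W₄W₅)) with cost 46836.

46836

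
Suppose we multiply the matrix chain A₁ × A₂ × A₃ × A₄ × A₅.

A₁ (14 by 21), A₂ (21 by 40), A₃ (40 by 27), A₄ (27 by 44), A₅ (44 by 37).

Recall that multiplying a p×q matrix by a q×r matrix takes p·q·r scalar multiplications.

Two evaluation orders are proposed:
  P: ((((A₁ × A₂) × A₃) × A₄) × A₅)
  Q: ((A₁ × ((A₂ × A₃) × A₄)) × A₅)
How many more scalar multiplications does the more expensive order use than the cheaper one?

Order P = ((((A₁ × A₂) × A₃) × A₄) × A₅): (A₁ × A₂): 14×21 by 21×40 → 14×40, cost 14·21·40 = 11760; ((A₁ × A₂) × A₃): 14×40 by 40×27 → 14×27, cost 14·40·27 = 15120; cumulative 26880; (((A₁ × A₂) × A₃) × A₄): 14×27 by 27×44 → 14×44, cost 14·27·44 = 16632; cumulative 43512; ((((A₁ × A₂) × A₃) × A₄) × A₅): 14×44 by 44×37 → 14×37, cost 14·44·37 = 22792; cumulative 66304. Total 66304.
Order Q = ((A₁ × ((A₂ × A₃) × A₄)) × A₅): (A₂ × A₃): 21×40 by 40×27 → 21×27, cost 21·40·27 = 22680; ((A₂ × A₃) × A₄): 21×27 by 27×44 → 21×44, cost 21·27·44 = 24948; cumulative 47628; (A₁ × ((A₂ × A₃) × A₄)): 14×21 by 21×44 → 14×44, cost 14·21·44 = 12936; cumulative 60564; ((A₁ × ((A₂ × A₃) × A₄)) × A₅): 14×44 by 44×37 → 14×37, cost 14·44·37 = 22792; cumulative 83356. Total 83356.
Difference: |66304 − 83356| = 17052.

17052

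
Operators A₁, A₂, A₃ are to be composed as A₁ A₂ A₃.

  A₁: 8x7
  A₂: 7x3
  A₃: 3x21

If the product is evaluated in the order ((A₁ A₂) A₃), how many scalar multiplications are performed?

(A₁ A₂): 8×7 by 7×3 → 8×3, cost 8·7·3 = 168
((A₁ A₂) A₃): 8×3 by 3×21 → 8×21, cost 8·3·21 = 504; cumulative 672
Total: 672 scalar multiplications.

672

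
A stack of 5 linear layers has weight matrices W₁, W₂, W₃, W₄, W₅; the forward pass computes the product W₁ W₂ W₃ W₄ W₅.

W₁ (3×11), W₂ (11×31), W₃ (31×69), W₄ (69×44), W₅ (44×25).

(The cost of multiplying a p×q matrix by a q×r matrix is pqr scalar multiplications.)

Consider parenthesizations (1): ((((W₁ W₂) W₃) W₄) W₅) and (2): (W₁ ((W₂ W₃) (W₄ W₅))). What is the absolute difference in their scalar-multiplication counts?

99381

Order (1) = ((((W₁ W₂) W₃) W₄) W₅): (W₁ W₂): 3×11 by 11×31 → 3×31, cost 3·11·31 = 1023; ((W₁ W₂) W₃): 3×31 by 31×69 → 3×69, cost 3·31·69 = 6417; cumulative 7440; (((W₁ W₂) W₃) W₄): 3×69 by 69×44 → 3×44, cost 3·69·44 = 9108; cumulative 16548; ((((W₁ W₂) W₃) W₄) W₅): 3×44 by 44×25 → 3×25, cost 3·44·25 = 3300; cumulative 19848. Total 19848.
Order (2) = (W₁ ((W₂ W₃) (W₄ W₅))): (W₂ W₃): 11×31 by 31×69 → 11×69, cost 11·31·69 = 23529; (W₄ W₅): 69×44 by 44×25 → 69×25, cost 69·44·25 = 75900; ((W₂ W₃) (W₄ W₅)): 11×69 by 69×25 → 11×25, cost 11·69·25 = 18975; cumulative 118404; (W₁ ((W₂ W₃) (W₄ W₅))): 3×11 by 11×25 → 3×25, cost 3·11·25 = 825; cumulative 119229. Total 119229.
Difference: |19848 − 119229| = 99381.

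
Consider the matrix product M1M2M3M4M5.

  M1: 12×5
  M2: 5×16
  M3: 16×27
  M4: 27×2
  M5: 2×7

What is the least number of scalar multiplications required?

Adjacent pairs: M1M2 = 12·5·16 = 960; M2M3 = 5·16·27 = 2160; M3M4 = 16·27·2 = 864; M4M5 = 27·2·7 = 378.
Length 3: M1..M3: k=1: 0+2160+12·5·27=3780; k=2: 960+0+12·16·27=6144 → min 3780 | M2..M4: k=2: 0+864+5·16·2=1024; k=3: 2160+0+5·27·2=2430 → min 1024 | M3..M5: k=3: 0+378+16·27·7=3402; k=4: 864+0+16·2·7=1088 → min 1088.
Length 4: M1..M4: k=1: 0+1024+12·5·2=1144; k=2: 960+864+12·16·2=2208; k=3: 3780+0+12·27·2=4428 → min 1144 | M2..M5: k=2: 0+1088+5·16·7=1648; k=3: 2160+378+5·27·7=3483; k=4: 1024+0+5·2·7=1094 → min 1094.
Length 5: M1..M5: k=1: 0+1094+12·5·7=1514; k=2: 960+1088+12·16·7=3392; k=3: 3780+378+12·27·7=6426; k=4: 1144+0+12·2·7=1312 → min 1312.
Optimal order: ((M1(M2(M3M4)))M5) with cost 1312.

1312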